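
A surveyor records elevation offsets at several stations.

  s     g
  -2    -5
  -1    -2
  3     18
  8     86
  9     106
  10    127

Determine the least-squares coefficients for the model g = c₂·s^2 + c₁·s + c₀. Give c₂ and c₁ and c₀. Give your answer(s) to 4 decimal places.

The normal equations are: 20755·c₂ + 2259·c₁ + 259·c₀ = 26930;  2259·c₂ + 259·c₁ + 27·c₀ = 2978;  259·c₂ + 27·c₁ + 6·c₀ = 330.
(Σs^2·s^2 = 20755, Σs^2·s = 2259, Σs^2 = 259, Σs·s = 259, Σs = 27, Σ1 = 6, Σs^2·g = 26930, Σs·g = 2978, Σg = 330.)
Inverting the 3×3 Gram matrix, [c₂, c₁, c₀]ᵀ = [41847/45299, 159067/45299, -30752/45299]ᵀ.

c₂ = 0.9238, c₁ = 3.5115, c₀ = -0.6789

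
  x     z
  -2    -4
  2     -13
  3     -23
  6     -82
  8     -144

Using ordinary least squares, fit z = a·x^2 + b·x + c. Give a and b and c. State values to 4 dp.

a = -2.0118, b = -1.8242, c = 0.0779

Sums needed: Σx^2·x^2 = 5505, Σx^2·x = 755, Σx^2 = 117, Σx·x = 117, Σx = 17, Σ1 = 5.
Moment sums: Σx^2·z = -12443, Σx·z = -1731, Σz = -266.
MᵀM·[a, b, c]ᵀ = Mᵀz becomes [[5505, 755, 117]; [755, 117, 17]; [117, 17, 5]]·[a, b, c]ᵀ = [-12443, -1731, -266]ᵀ.
Inverting the 3×3 Gram matrix, [a, b, c]ᵀ = [-182199/90566, -165209/90566, 504/6469]ᵀ.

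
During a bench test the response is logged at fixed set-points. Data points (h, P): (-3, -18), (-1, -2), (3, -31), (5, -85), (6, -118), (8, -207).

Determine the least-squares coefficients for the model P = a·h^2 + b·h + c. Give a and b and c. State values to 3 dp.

a = -2.966, b = -2.192, c = 0.926

MᵀM·[a, b, c]ᵀ = MᵀP reads: 6180·a + 852·b + 144·c = -20064;  852·a + 144·b + 18·c = -2826;  144·a + 18·b + 6·c = -461.
Inverting the 3×3 Gram matrix, [a, b, c]ᵀ = [-1133/382, -4187/1910, 2654/2865]ᵀ.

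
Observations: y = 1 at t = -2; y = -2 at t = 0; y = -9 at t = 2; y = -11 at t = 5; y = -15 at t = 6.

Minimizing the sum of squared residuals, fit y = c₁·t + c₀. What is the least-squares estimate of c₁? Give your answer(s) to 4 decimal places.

c₁ = -1.9152

AᵀA·[c₁, c₀]ᵀ = Aᵀy reads: 69·c₁ + 11·c₀ = -165;  11·c₁ + 5·c₀ = -36.
(Σt·t = 69, Σt = 11, Σ1 = 5, Σt·y = -165, Σy = -36.)
Δ = 69·5 − 11² = 224.
c₁ = ((-165)·5 − 11·(-36))/224 = -429/224; c₀ = (69·(-36) − 11·(-165))/224 = -669/224.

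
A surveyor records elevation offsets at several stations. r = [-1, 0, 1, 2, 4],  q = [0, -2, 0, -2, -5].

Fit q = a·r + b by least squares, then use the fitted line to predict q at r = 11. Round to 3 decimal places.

AᵀA·[a, b]ᵀ = Aᵀq reads: 22·a + 6·b = -24;  6·a + 5·b = -9.
(Σr·r = 22, Σr = 6, Σ1 = 5, Σr·q = -24, Σq = -9.)
Determinant 22·5 − 6² = 74.
a = ((-24)·5 − 6·(-9))/74 = -33/37; b = (22·(-9) − 6·(-24))/74 = -27/37.
At r = 11: q̂ = (-33/37)·(11) + (-27/37)·(1) = -390/37.

q̂ = -10.541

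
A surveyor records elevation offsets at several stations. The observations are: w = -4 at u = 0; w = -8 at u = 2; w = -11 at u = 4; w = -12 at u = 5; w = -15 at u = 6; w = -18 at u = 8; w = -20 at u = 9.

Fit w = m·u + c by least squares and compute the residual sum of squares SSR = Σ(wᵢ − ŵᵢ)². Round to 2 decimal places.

The normal system AᵀA·[m, c]ᵀ = Aᵀw is [[226, 34]; [34, 7]]·[m, c]ᵀ = [-534, -88]ᵀ.
Δ = 226·7 − 34² = 426.
m = ((-534)·7 − 34·(-88))/426 = -373/213; c = (226·(-88) − 34·(-534))/426 = -866/213.
Residuals: 14/213, -92/213, 5/71, 175/213, -91/213, 16/213, -37/213; SSR = 232/213.

SSR = 1.09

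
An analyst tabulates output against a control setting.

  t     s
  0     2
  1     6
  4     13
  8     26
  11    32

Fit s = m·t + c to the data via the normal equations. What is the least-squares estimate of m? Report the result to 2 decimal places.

The normal equations are: 202·m + 24·c = 618;  24·m + 5·c = 79.
(Σt·t = 202, Σt = 24, Σ1 = 5, Σt·s = 618, Σs = 79.)
Eliminating c: 5·(row 1) − 24·(row 2) gives 434·m = 5·618 − 24·79 = 1194, so m = 597/217.
Then c = (79 − 24·(597/217))/5 = 563/217.

m = 2.75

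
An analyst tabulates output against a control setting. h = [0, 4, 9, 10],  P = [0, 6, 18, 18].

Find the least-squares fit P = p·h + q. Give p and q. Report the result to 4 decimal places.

From the data, Σh·h = 197, Σh = 23, Σ1 = 4.
Right-hand side: Σh·P = 366, ΣP = 42.
So XᵀX·[p, q]ᵀ = XᵀP: [[197, 23]; [23, 4]]·[p, q]ᵀ = [366, 42]ᵀ.
Determinant 197·4 − 23² = 259.
p = (366·4 − 23·42)/259 = 498/259; q = (197·42 − 23·366)/259 = -144/259.

p = 1.9228, q = -0.5560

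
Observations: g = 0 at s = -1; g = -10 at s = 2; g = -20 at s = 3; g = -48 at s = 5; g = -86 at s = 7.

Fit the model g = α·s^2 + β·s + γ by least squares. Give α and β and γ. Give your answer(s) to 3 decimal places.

α = -1.445, β = -2.140, γ = -0.522

Normal-equation sums: Σs^2·s^2 = 3124, Σs^2·s = 502, Σs^2 = 88, Σs·s = 88, Σs = 16, Σ1 = 5.
Right-hand side: Σs^2·g = -5634, Σs·g = -922, Σg = -164.
AᵀA·[α, β, γ]ᵀ = Aᵀg becomes [[3124, 502, 88]; [502, 88, 16]; [88, 16, 5]]·[α, β, γ]ᵀ = [-5634, -922, -164]ᵀ.
Row-reducing yields α = -2423/1677, β = -3589/1677, γ = -292/559.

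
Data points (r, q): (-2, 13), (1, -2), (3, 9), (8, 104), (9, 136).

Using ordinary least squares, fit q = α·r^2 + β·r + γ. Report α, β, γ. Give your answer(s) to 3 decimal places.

α = 2.005, β = -2.876, γ = -0.818

Entries of XᵀX: Σr^2·r^2 = 10755, Σr^2·r = 1261, Σr^2 = 159, Σr·r = 159, Σr = 19, Σ1 = 5.
And Σr^2·q = 17803, Σr·q = 2055, Σq = 260.
XᵀX·[α, β, γ]ᵀ = Xᵀq becomes [[10755, 1261, 159]; [1261, 159, 19]; [159, 19, 5]]·[α, β, γ]ᵀ = [17803, 2055, 260]ᵀ.
Row-reducing yields α = 317081/158174, β = -454921/158174, γ = -64714/79087.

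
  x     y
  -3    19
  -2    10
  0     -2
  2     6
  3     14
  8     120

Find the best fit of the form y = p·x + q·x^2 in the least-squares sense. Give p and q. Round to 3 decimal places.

Entries of AᵀA: Σx·x = 90, Σx·x^2 = 512, Σx^2·x^2 = 4290.
Right-hand side: Σx·y = 937, Σx^2·y = 8041.
Normal equations: [[90, 512]; [512, 4290]]·[p, q]ᵀ = [937, 8041]ᵀ.
Eliminating q: 4290·(row 1) − 512·(row 2) gives 123956·p = 4290·937 − 512·8041 = -97262, so p = -48631/61978.
Then q = (8041 − 512·(-48631/61978))/4290 = 121973/61978.

p = -0.785, q = 1.968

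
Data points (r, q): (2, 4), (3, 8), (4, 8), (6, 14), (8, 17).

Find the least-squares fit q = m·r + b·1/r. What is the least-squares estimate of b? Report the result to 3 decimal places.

Compute the Gram sums: Σr·r = 129, Σr·1/r = 5, Σ1/r·1/r = 269/576.
For Aᵀq: Σr·q = 284, Σ1/r·q = 89/8.
So AᵀA·[m, b]ᵀ = Aᵀq: [[129, 5]; [5, 269/576]]·[m, b]ᵀ = [284, 89/8]ᵀ.
Eliminating b: (269/576)·(row 1) − 5·(row 2) gives (6767/192)·m = (269/576)·284 − 5·(89/8) = 11089/144, so m = 44356/20301.
Then b = ((89/8) − 5·(44356/20301))/(269/576) = 2904/6767.

b = 0.429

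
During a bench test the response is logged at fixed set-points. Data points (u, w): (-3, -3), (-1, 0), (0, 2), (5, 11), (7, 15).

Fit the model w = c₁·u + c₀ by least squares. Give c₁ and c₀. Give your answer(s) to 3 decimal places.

c₁ = 1.812, c₀ = 2.101

From the data, Σu·u = 84, Σu = 8, Σ1 = 5.
For Mᵀw: Σu·w = 169, Σw = 25.
So MᵀM·[c₁, c₀]ᵀ = Mᵀw: [[84, 8]; [8, 5]]·[c₁, c₀]ᵀ = [169, 25]ᵀ.
Eliminating c₀: 5·(row 1) − 8·(row 2) gives 356·c₁ = 5·169 − 8·25 = 645, so c₁ = 645/356.
Then c₀ = (25 − 8·(645/356))/5 = 187/89.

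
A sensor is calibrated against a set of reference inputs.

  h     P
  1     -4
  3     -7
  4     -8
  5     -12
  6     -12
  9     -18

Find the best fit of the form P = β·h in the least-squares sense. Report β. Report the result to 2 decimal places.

β = -2.09

The normal equations are: 168·β = -351.
Hence β = -351 / 168 ≈ -2.08929.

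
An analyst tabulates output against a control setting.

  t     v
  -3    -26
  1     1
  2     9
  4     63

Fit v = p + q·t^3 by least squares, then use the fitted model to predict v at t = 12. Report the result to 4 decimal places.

The normal equations are: 4·p + 46·q = 47;  46·p + 4890·q = 4807.
det = 4·4890 − 46² = 17444.
p = (47·4890 − 46·4807)/17444 = 311/623; q = (4·4807 − 46·47)/17444 = 1219/1246.
At t = 12: v̂ = (311/623)·(1) + (1219/1246)·(1728) = 1053527/623.

v̂ = 1691.0546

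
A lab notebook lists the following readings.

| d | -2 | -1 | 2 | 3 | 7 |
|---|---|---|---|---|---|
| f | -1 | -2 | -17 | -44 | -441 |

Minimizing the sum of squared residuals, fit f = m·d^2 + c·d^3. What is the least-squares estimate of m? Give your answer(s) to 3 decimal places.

m = -2.065

Forming XᵀX = [[2515, 17049]; [17049, 118507]] and Xᵀf = [-22079, -152577]ᵀ gives XᵀX·[m, c]ᵀ = Xᵀf.
det = 2515·118507 − 17049² = 7376704.
m = ((-22079)·118507 − 17049·(-152577))/7376704 = -3807695/1844176; c = (2515·(-152577) − 17049·(-22079))/7376704 = -1826571/1844176.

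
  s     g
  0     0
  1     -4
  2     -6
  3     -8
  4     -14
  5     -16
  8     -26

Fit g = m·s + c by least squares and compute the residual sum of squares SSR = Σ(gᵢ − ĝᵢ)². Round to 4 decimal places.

Entries of AᵀA: Σs·s = 119, Σs = 23, Σ1 = 7.
Moment sums: Σs·g = -384, Σg = -74.
AᵀA·[m, c]ᵀ = Aᵀg becomes [[119, 23]; [23, 7]]·[m, c]ᵀ = [-384, -74]ᵀ.
Δ = 119·7 − 23² = 304.
m = ((-384)·7 − 23·(-74))/304 = -493/152; c = (119·(-74) − 23·(-384))/304 = 13/152.
Residuals: -13/152, -16/19, 61/152, 125/76, -169/152, 5/38, -21/152; SSR = 369/76.

SSR = 4.8553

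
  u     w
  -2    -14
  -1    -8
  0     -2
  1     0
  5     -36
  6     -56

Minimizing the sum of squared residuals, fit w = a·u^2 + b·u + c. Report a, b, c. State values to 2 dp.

The normal equations are: 1939·a + 333·b + 67·c = -2980;  333·a + 67·b + 9·c = -480;  67·a + 9·b + 6·c = -116.
(Σu^2·u^2 = 1939, Σu^2·u = 333, Σu^2 = 67, Σu·u = 67, Σu = 9, Σ1 = 6, Σu^2·w = -2980, Σu·w = -480, Σw = -116.)
Row-reducing yields a = -28477/14480, b = 8187/2896, c = -5839/3620.

a = -1.97, b = 2.83, c = -1.61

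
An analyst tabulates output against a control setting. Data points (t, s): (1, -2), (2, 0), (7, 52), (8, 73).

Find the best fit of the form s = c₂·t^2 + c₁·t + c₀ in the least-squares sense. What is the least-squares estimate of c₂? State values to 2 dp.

From the data, Σt^2·t^2 = 6514, Σt^2·t = 864, Σt^2 = 118, Σt·t = 118, Σt = 18, Σ1 = 4.
And Σt^2·s = 7218, Σt·s = 946, Σs = 123.
MᵀM·[c₂, c₁, c₀]ᵀ = Mᵀs becomes [[6514, 864, 118]; [864, 118, 18]; [118, 18, 4]]·[c₂, c₁, c₀]ᵀ = [7218, 946, 123]ᵀ.
Inverting the 3×3 Gram matrix, [c₂, c₁, c₀]ᵀ = [19/12, -539/148, 191/444]ᵀ.

c₂ = 1.58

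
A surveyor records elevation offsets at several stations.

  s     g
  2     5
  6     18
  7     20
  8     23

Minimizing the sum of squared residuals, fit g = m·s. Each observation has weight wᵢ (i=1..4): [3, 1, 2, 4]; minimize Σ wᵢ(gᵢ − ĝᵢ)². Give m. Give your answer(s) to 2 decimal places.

m = 2.87

Sums needed: Σwᵢ·s·s = 402.
Moment sums: Σwᵢ·s·g = 1154.
Normal equations: [[402]]·[m]ᵀ = [1154]ᵀ.
m = 1154/402 = 2.87065.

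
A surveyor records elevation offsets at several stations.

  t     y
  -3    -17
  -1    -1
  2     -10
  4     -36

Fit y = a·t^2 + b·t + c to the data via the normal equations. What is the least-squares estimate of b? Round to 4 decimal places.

b = -0.6586

Sums needed: Σt^2·t^2 = 354, Σt^2·t = 44, Σt^2 = 30, Σt·t = 30, Σt = 2, Σ1 = 4.
And Σt^2·y = -770, Σt·y = -112, Σy = -64.
AᵀA·[a, b, c]ᵀ = Aᵀy becomes [[354, 44, 30]; [44, 30, 2]; [30, 2, 4]]·[a, b, c]ᵀ = [-770, -112, -64]ᵀ.
Inverting the 3×3 Gram matrix, [a, b, c]ᵀ = [-21/10, -191/290, 23/290]ᵀ.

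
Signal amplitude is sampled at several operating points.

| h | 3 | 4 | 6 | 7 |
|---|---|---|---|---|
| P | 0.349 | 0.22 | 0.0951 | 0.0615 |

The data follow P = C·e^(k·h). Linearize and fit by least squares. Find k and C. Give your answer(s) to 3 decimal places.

k = -0.431, C = 1.256

With ln Pᵢ as the transformed response and hᵢ as the regressor:
Over the data: Σh = 20.0000, Σ(h)² = 110.0000, Σln P = -7.7084, Σh·ln P = -42.8525.
Normal system: [[110.0000, 20.0000]; [20.0000, 4]]·[k, ln C]ᵀ = [-42.8525, -7.7084]ᵀ.
Δ = 110.0000·4 − (20.0000)² = 40.0000; k = (-42.8525·4 − 20.0000·-7.7084)/40.0000 = -0.43108, ln C = (110.0000·-7.7084 − 20.0000·-42.8525)/40.0000 = 0.22830, so C = exp(0.22830) = 1.25646.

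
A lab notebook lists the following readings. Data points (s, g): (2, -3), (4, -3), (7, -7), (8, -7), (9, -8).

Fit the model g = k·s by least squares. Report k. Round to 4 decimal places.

The normal equations are: 214·k = -195.
(Σs·s = 214, Σs·g = -195.)
Hence k = -195 / 214 ≈ -0.911215.

k = -0.9112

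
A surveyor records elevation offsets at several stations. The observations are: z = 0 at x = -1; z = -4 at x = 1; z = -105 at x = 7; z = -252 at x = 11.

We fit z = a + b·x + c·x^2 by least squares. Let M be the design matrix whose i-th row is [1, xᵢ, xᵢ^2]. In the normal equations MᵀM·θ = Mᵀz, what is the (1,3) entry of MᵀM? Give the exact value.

172

Row 1 ↔ basis 1, column 3 ↔ basis x^2, so (MᵀM)_{1,3} = Σᵢ x^2 = (1)·(1) + (1)·(1) + (1)·(49) + (1)·(121) = 172.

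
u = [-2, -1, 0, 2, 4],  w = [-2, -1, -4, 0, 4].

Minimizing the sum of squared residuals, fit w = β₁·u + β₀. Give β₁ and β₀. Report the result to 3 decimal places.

β₁ = 0.983, β₀ = -1.190

Entries of AᵀA: Σu·u = 25, Σu = 3, Σ1 = 5.
And Σu·w = 21, Σw = -3.
So AᵀA·[β₁, β₀]ᵀ = Aᵀw: [[25, 3]; [3, 5]]·[β₁, β₀]ᵀ = [21, -3]ᵀ.
Eliminating β₀: 5·(row 1) − 3·(row 2) gives 116·β₁ = 5·21 − 3·(-3) = 114, so β₁ = 57/58.
Then β₀ = ((-3) − 3·(57/58))/5 = -69/58.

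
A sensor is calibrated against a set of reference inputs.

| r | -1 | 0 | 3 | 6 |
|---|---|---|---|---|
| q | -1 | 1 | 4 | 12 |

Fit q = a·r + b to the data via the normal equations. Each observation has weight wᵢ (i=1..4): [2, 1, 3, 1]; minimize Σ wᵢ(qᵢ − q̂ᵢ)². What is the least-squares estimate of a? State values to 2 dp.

Sums needed: Σwᵢ·r·r = 65, Σwᵢ·r = 13, Σwᵢ·1 = 7.
Moment sums: Σwᵢ·r·q = 110, Σwᵢ·q = 23.
Normal equations: [[65, 13]; [13, 7]]·[a, b]ᵀ = [110, 23]ᵀ.
Δ = 65·7 − 13² = 286.
a = (110·7 − 13·23)/286 = 471/286; b = (65·23 − 13·110)/286 = 5/22.

a = 1.65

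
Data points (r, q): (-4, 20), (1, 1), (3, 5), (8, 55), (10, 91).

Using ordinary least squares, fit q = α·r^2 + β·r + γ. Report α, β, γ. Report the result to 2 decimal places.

Sums needed: Σr^2·r^2 = 14434, Σr^2·r = 1476, Σr^2 = 190, Σr·r = 190, Σr = 18, Σ1 = 5.
Moment sums: Σr^2·q = 12986, Σr·q = 1286, Σq = 172.
Inverting the 3×3 Gram matrix, [α, β, γ]ᵀ = [49899/49273, -53233/49273, -9532/49273]ᵀ.

α = 1.01, β = -1.08, γ = -0.19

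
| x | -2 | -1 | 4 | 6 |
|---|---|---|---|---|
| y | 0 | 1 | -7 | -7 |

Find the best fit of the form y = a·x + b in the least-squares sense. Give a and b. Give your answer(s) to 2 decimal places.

a = -1.08, b = -1.36

Normal-equation sums: Σx·x = 57, Σx = 7, Σ1 = 4.
Moment sums: Σx·y = -71, Σy = -13.
AᵀA·[a, b]ᵀ = Aᵀy becomes [[57, 7]; [7, 4]]·[a, b]ᵀ = [-71, -13]ᵀ.
det = 57·4 − 7² = 179.
a = ((-71)·4 − 7·(-13))/179 = -193/179; b = (57·(-13) − 7·(-71))/179 = -244/179.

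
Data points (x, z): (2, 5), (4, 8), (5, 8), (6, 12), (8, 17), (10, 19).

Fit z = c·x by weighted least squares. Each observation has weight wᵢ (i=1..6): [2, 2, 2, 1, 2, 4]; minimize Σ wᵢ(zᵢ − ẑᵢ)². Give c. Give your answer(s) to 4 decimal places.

With design matrix M, MᵀWM = [[654]] and MᵀWz = [1268]ᵀ.
c = 1268/654 = 1.93884.

c = 1.9388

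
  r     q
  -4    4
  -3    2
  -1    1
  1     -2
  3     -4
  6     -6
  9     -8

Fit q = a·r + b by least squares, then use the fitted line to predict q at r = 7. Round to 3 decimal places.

q̂ = -6.840

Setting ∂/∂a … = 0 gives: 153·a + 11·b = -145;  11·a + 7·b = -13.
Δ = 153·7 − 11² = 950.
a = ((-145)·7 − 11·(-13))/950 = -436/475; b = (153·(-13) − 11·(-145))/950 = -197/475.
At r = 7: q̂ = (-436/475)·(7) + (-197/475)·(1) = -171/25.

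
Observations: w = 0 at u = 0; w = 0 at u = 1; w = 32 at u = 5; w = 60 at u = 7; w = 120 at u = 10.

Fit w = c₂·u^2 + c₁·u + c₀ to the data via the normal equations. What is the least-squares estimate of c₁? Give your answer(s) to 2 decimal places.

c₁ = 0.82

The normal system XᵀX·[c₂, c₁, c₀]ᵀ = Xᵀw is [[13027, 1469, 175]; [1469, 175, 23]; [175, 23, 5]]·[c₂, c₁, c₀]ᵀ = [15740, 1780, 212]ᵀ.
Solving the 3×3 system (Gaussian elimination) gives c₂ = 17232/15301, c₁ = 12604/15301, c₀ = -12336/15301.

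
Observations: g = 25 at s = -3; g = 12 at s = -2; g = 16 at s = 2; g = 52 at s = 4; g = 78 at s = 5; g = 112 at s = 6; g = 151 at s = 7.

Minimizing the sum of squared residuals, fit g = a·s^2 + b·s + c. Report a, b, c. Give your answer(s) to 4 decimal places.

a = 2.9006, b = 0.9180, c = 1.9668

The normal equations are: 4691·a + 721·b + 143·c = 14550;  721·a + 143·b + 19·c = 2260;  143·a + 19·b + 7·c = 446.
(Σs^2·s^2 = 4691, Σs^2·s = 721, Σs^2 = 143, Σs·s = 143, Σs = 19, Σ1 = 7, Σs^2·g = 14550, Σs·g = 2260, Σg = 446.)
Row-reducing yields a = 51785/17853, b = 81946/89265, c = 58521/29755.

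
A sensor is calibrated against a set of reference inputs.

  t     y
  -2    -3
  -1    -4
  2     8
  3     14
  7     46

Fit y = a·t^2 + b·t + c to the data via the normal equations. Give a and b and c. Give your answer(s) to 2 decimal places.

Setting ∂/∂a … = 0 gives: 2515·a + 369·b + 67·c = 2396;  369·a + 67·b + 9·c = 390;  67·a + 9·b + 5·c = 61.
(Σt^2·t^2 = 2515, Σt^2·t = 369, Σt^2 = 67, Σt·t = 67, Σt = 9, Σ1 = 5, Σt^2·y = 2396, Σt·y = 390, Σy = 61.)
Inverting the 3×3 Gram matrix, [a, b, c]ᵀ = [13239/25564, 76269/25564, -1403/12782]ᵀ.

a = 0.52, b = 2.98, c = -0.11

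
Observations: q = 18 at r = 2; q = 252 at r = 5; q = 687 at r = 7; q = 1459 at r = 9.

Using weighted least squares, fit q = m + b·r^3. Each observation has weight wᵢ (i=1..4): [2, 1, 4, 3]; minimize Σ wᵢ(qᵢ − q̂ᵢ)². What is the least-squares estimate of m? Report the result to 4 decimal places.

Sums needed: Σwᵢ·1 = 10, Σwᵢ·r^3 = 3700, Σwᵢ·r^3·r^3 = 2080672.
Right-hand side: Σwᵢ·q = 7413, Σwᵢ·r^3·q = 4165185.
Normal equations: [[10, 3700]; [3700, 2080672]]·[m, b]ᵀ = [7413, 4165185]ᵀ.
Eliminating b: 2080672·(row 1) − 3700·(row 2) gives 7116720·m = 2080672·7413 − 3700·4165185 = 12837036, so m = 1069753/593060.
Then b = (4165185 − 3700·(1069753/593060))/2080672 = 474125/237224.

m = 1.8038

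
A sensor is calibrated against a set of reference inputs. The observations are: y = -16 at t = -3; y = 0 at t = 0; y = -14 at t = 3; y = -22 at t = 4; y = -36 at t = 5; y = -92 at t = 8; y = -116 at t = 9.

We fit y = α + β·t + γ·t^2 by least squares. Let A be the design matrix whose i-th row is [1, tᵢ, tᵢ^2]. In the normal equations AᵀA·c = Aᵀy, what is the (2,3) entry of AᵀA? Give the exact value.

1430

Row 2 ↔ basis t, column 3 ↔ basis t^2, so (AᵀA)_{2,3} = Σᵢ (t)·(t^2) = (-3)·(9) + (0)·(0) + (3)·(9) + (4)·(16) + (5)·(25) + (8)·(64) + (9)·(81) = 1430.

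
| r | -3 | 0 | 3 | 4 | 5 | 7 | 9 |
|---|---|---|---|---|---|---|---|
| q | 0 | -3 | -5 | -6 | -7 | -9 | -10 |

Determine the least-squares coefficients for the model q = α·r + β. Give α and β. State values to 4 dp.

From the data, Σr·r = 189, Σr = 25, Σ1 = 7.
Moment sums: Σr·q = -227, Σq = -40.
MᵀM·[α, β]ᵀ = Mᵀq becomes [[189, 25]; [25, 7]]·[α, β]ᵀ = [-227, -40]ᵀ.
Eliminating β: 7·(row 1) − 25·(row 2) gives 698·α = 7·(-227) − 25·(-40) = -589, so α = -589/698.
Then β = ((-40) − 25·(-589/698))/7 = -1885/698.

α = -0.8438, β = -2.7006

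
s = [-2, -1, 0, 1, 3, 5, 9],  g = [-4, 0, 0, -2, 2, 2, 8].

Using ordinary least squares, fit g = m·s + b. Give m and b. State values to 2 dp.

m = 0.91, b = -1.10

Normal-equation sums: Σs·s = 121, Σs = 15, Σ1 = 7.
For Aᵀg: Σs·g = 94, Σg = 6.
AᵀA·[m, b]ᵀ = Aᵀg becomes [[121, 15]; [15, 7]]·[m, b]ᵀ = [94, 6]ᵀ.
Determinant 121·7 − 15² = 622.
m = (94·7 − 15·6)/622 = 284/311; b = (121·6 − 15·94)/622 = -342/311.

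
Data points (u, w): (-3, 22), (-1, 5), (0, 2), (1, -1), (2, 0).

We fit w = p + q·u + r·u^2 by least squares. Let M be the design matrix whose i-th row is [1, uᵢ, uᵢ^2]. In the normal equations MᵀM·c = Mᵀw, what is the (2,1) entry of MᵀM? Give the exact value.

Row 2 ↔ basis u, column 1 ↔ basis 1, so (MᵀM)_{2,1} = Σᵢ u = (-3)·(1) + (-1)·(1) + (0)·(1) + (1)·(1) + (2)·(1) = -1.

-1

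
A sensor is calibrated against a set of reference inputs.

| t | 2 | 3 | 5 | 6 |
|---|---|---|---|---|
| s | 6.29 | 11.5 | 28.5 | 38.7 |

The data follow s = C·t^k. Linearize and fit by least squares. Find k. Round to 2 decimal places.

Let Y = ln s. Fitting Y = k·ln t + ln C by least squares:
Σln t = 5.1930, Σ(ln t)² = 7.4881, Σln s = 11.2871, Σln t·ln s = 15.8997.
Equations: 7.4881·k + 5.1930·ln C = 15.8997;  5.1930·k + 4·ln C = 11.2871.
Slope k = (n·Σln t·ln s − Σln t·Σln s)/(n·Σ(ln t)² − (Σln t)²) = (4·15.8997 − 5.1930·11.2871)/2.9856 = 1.66992; ln C = (Σln s − k·Σln t)/n = 0.65381.

k = 1.67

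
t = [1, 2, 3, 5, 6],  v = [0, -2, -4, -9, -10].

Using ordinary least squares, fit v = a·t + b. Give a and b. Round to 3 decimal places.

Entries of XᵀX: Σt·t = 75, Σt = 17, Σ1 = 5.
And Σt·v = -121, Σv = -25.
Normal equations: [[75, 17]; [17, 5]]·[a, b]ᵀ = [-121, -25]ᵀ.
Determinant 75·5 − 17² = 86.
a = ((-121)·5 − 17·(-25))/86 = -90/43; b = (75·(-25) − 17·(-121))/86 = 91/43.

a = -2.093, b = 2.116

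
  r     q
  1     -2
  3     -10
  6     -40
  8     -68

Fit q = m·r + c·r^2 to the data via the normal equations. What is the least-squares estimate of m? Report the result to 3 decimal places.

With design matrix X, XᵀX = [[110, 756]; [756, 5474]] and Xᵀq = [-816, -5884]ᵀ.
det = 110·5474 − 756² = 30604.
m = ((-816)·5474 − 756·(-5884))/30604 = -660/1093; c = (110·(-5884) − 756·(-816))/30604 = -7586/7651.

m = -0.604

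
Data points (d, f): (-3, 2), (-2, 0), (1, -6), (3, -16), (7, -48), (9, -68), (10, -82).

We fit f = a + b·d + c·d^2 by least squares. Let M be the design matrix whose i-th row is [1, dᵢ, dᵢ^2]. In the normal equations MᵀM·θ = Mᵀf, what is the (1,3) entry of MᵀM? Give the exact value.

Row 1 ↔ basis 1, column 3 ↔ basis d^2, so (MᵀM)_{1,3} = Σᵢ d^2 = (1)·(9) + (1)·(4) + (1)·(1) + (1)·(9) + (1)·(49) + (1)·(81) + (1)·(100) = 253.

253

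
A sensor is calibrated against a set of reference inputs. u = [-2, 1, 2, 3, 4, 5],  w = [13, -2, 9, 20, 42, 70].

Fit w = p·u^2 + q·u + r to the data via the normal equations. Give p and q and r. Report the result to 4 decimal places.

Sums needed: Σu^2·u^2 = 995, Σu^2·u = 217, Σu^2 = 59, Σu·u = 59, Σu = 13, Σ1 = 6.
And Σu^2·w = 2688, Σu·w = 568, Σw = 152.
Inverting the 3×3 Gram matrix, [p, q, r]ᵀ = [2327/726, -5549/3630, -158/55]ᵀ.

p = 3.2052, q = -1.5287, r = -2.8727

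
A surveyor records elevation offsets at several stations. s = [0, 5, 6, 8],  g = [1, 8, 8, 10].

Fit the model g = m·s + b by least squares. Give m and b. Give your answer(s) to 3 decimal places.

From the data, Σs·s = 125, Σs = 19, Σ1 = 4.
Right-hand side: Σs·g = 168, Σg = 27.
det = 125·4 − 19² = 139.
m = (168·4 − 19·27)/139 = 159/139; b = (125·27 − 19·168)/139 = 183/139.

m = 1.144, b = 1.317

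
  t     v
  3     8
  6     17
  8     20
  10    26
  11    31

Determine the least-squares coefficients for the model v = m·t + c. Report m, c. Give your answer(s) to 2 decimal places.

m = 2.71, c = -0.22

Compute the Gram sums: Σt·t = 330, Σt = 38, Σ1 = 5.
Right-hand side: Σt·v = 887, Σv = 102.
So XᵀX·[m, c]ᵀ = Xᵀv: [[330, 38]; [38, 5]]·[m, c]ᵀ = [887, 102]ᵀ.
Determinant 330·5 − 38² = 206.
m = (887·5 − 38·102)/206 = 559/206; c = (330·102 − 38·887)/206 = -23/103.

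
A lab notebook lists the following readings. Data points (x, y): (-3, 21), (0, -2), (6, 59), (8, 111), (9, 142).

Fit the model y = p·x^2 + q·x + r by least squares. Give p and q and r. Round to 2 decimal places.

p = 1.96, q = -1.66, r = -1.79

Normal-equation sums: Σx^2·x^2 = 12034, Σx^2·x = 1430, Σx^2 = 190, Σx·x = 190, Σx = 20, Σ1 = 5.
Moment sums: Σx^2·y = 20919, Σx·y = 2457, Σy = 331.
Normal equations: [[12034, 1430, 190]; [1430, 190, 20]; [190, 20, 5]]·[p, q, r]ᵀ = [20919, 2457, 331]ᵀ.
Row-reducing yields p = 55/28, q = -233/140, r = -25/14.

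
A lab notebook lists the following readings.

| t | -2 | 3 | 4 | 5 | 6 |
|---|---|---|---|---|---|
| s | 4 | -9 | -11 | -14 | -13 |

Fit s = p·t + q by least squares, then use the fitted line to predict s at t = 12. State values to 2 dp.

ŝ = -28.88

Entries of AᵀA: Σt·t = 90, Σt = 16, Σ1 = 5.
For Aᵀs: Σt·s = -227, Σs = -43.
Eliminating q: 5·(row 1) − 16·(row 2) gives 194·p = 5·(-227) − 16·(-43) = -447, so p = -447/194.
Then q = ((-43) − 16·(-447/194))/5 = -119/97.
At t = 12: ŝ = (-447/194)·(12) + (-119/97)·(1) = -2801/97.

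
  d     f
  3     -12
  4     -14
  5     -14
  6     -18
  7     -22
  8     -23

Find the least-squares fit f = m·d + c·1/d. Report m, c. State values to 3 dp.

With design matrix A, AᵀA = [[199, 6]; [6, 195749/705600]] and Aᵀf = [-608, -5409/280]ᵀ.
Determinant 199·(195749/705600) − 6² = 13552451/705600.
m = ((-608)·(195749/705600) − 6·(-5409/280))/(13552451/705600) = -37231312/13552451; c = (199·(-5409/280) − 6·(-608))/(13552451/705600) = -138476520/13552451.

m = -2.747, c = -10.218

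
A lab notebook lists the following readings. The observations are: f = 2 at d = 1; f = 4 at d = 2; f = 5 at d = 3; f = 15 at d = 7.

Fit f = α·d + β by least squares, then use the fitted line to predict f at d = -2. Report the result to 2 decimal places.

f̂ = -5.01

Setting ∂/∂α … = 0 gives: 63·α + 13·β = 130;  13·α + 4·β = 26.
Determinant 63·4 − 13² = 83.
α = (130·4 − 13·26)/83 = 182/83; β = (63·26 − 13·130)/83 = -52/83.
At d = -2: f̂ = (182/83)·(-2) + (-52/83)·(1) = -416/83.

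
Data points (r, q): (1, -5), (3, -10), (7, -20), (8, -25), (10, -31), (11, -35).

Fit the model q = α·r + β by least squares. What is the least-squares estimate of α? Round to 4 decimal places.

α = -2.9741

The normal equations are: 344·α + 40·β = -1070;  40·α + 6·β = -126.
(Σr·r = 344, Σr = 40, Σ1 = 6, Σr·q = -1070, Σq = -126.)
Eliminating β: 6·(row 1) − 40·(row 2) gives 464·α = 6·(-1070) − 40·(-126) = -1380, so α = -345/116.
Then β = ((-126) − 40·(-345/116))/6 = -34/29.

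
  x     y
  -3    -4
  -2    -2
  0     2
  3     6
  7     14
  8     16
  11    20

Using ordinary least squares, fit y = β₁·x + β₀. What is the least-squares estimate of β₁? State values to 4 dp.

Entries of AᵀA: Σx·x = 256, Σx = 24, Σ1 = 7.
And Σx·y = 480, Σy = 52.
Determinant 256·7 − 24² = 1216.
β₁ = (480·7 − 24·52)/1216 = 33/19; β₀ = (256·52 − 24·480)/1216 = 28/19.

β₁ = 1.7368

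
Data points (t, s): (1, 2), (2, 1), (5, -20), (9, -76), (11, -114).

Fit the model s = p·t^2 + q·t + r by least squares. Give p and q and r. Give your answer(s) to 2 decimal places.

Entries of MᵀM: Σt^2·t^2 = 21844, Σt^2·t = 2194, Σt^2 = 232, Σt·t = 232, Σt = 28, Σ1 = 5.
For Mᵀs: Σt^2·s = -20444, Σt·s = -2034, Σs = -207.
So MᵀM·[p, q, r]ᵀ = Mᵀs: [[21844, 2194, 232]; [2194, 232, 28]; [232, 28, 5]]·[p, q, r]ᵀ = [-20444, -2034, -207]ᵀ.
Inverting the 3×3 Gram matrix, [p, q, r]ᵀ = [-40421/40611, 8540/40611, 48805/13537]ᵀ.

p = -1.00, q = 0.21, r = 3.61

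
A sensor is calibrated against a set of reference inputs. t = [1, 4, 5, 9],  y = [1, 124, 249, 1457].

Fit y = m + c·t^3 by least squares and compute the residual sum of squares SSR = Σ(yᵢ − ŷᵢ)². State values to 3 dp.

SSR = 6.023

Normal-equation sums: Σ1 = 4, Σt^3 = 919, Σt^3·t^3 = 551163.
Right-hand side: Σy = 1831, Σt^3·y = 1101215.
XᵀX·[m, c]ᵀ = Xᵀy becomes [[4, 919]; [919, 551163]]·[m, c]ᵀ = [1831, 1101215]ᵀ.
Eliminating c: 551163·(row 1) − 919·(row 2) gives 1360091·m = 551163·1831 − 919·1101215 = -2837132, so m = -2837132/1360091.
Then c = (1101215 − 919·(-2837132/1360091))/551163 = 2722171/1360091.
Residuals: 1475052/1360091, -2730528/1360091, 1228416/1360091, 27060/1360091; SSR = 8191584/1360091.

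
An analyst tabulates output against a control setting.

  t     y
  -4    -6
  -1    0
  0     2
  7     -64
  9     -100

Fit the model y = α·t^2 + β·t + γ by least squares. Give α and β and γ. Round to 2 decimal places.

α = -0.99, β = -2.27, γ = 0.46

Entries of AᵀA: Σt^2·t^2 = 9219, Σt^2·t = 1007, Σt^2 = 147, Σt·t = 147, Σt = 11, Σ1 = 5.
And Σt^2·y = -11332, Σt·y = -1324, Σy = -168.
AᵀA·[α, β, γ]ᵀ = Aᵀy becomes [[9219, 1007, 147]; [1007, 147, 11]; [147, 11, 5]]·[α, β, γ]ᵀ = [-11332, -1324, -168]ᵀ.
Row-reducing yields α = -5180/5237, β = -11866/5237, γ = 2434/5237.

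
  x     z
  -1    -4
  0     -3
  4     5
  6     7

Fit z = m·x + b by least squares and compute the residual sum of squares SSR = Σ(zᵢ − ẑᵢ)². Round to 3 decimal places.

From the data, Σx·x = 53, Σx = 9, Σ1 = 4.
For Aᵀz: Σx·z = 66, Σz = 5.
So AᵀA·[m, b]ᵀ = Aᵀz: [[53, 9]; [9, 4]]·[m, b]ᵀ = [66, 5]ᵀ.
Eliminating b: 4·(row 1) − 9·(row 2) gives 131·m = 4·66 − 9·5 = 219, so m = 219/131.
Then b = (5 − 9·(219/131))/4 = -329/131.
Residuals: 24/131, -64/131, 108/131, -68/131; SSR = 160/131.

SSR = 1.221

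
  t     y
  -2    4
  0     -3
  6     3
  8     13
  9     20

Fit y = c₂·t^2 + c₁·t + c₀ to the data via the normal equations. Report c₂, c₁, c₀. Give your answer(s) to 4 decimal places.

c₂ = 0.5335, c₁ = -2.2719, c₀ = -2.7980

XᵀX·[c₂, c₁, c₀]ᵀ = Xᵀy reads: 11969·c₂ + 1449·c₁ + 185·c₀ = 2576;  1449·c₂ + 185·c₁ + 21·c₀ = 294;  185·c₂ + 21·c₁ + 5·c₀ = 37.
(Σt^2·t^2 = 11969, Σt^2·t = 1449, Σt^2 = 185, Σt·t = 185, Σt = 21, Σ1 = 5, Σt^2·y = 2576, Σt·y = 294, Σy = 37.)
Row-reducing yields c₂ = 29623/55524, c₁ = -6007/2644, c₀ = -38839/13881.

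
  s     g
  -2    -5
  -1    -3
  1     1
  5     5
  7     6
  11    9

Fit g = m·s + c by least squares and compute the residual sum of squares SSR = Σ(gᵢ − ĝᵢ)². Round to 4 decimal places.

From the data, Σs·s = 201, Σs = 21, Σ1 = 6.
Right-hand side: Σs·g = 180, Σg = 13.
So XᵀX·[m, c]ᵀ = Xᵀg: [[201, 21]; [21, 6]]·[m, c]ᵀ = [180, 13]ᵀ.
det = 201·6 − 21² = 765.
m = (180·6 − 21·13)/765 = 269/255; c = (201·13 − 21·180)/765 = -389/255.
Residuals: -116/85, -107/255, 25/17, 319/255, 12/85, -55/51; SSR = 1772/255.

SSR = 6.9490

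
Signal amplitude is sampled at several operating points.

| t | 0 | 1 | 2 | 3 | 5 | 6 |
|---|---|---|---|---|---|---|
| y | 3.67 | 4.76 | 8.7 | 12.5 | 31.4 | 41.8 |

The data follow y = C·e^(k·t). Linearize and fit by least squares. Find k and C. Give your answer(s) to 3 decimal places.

k = 0.423, C = 3.508

Taking logs, ln y = k·t + ln C, so regress ln y on t.
Σt = 17.0000, Σ(t)² = 75.0000, Σln y = 14.7292, Σt·ln y = 53.0955.
Equations: 75.0000·k + 17.0000·ln C = 53.0955;  17.0000·k + 6·ln C = 14.7292.
Slope k = (n·Σt·ln y − Σt·Σln y)/(n·Σ(t)² − (Σt)²) = (6·53.0955 − 17.0000·14.7292)/161.0000 = 0.42346; ln C = (Σln y − k·Σt)/n = 1.25507, so C = exp(1.25507) = 3.50808.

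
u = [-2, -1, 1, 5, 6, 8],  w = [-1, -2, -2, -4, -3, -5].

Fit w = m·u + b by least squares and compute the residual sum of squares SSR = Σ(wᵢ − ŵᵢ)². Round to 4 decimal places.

SSR = 1.4809

From the data, Σu·u = 131, Σu = 17, Σ1 = 6.
Right-hand side: Σu·w = -76, Σw = -17.
Determinant 131·6 − 17² = 497.
m = ((-76)·6 − 17·(-17))/497 = -167/497; b = (131·(-17) − 17·(-76))/497 = -935/497.
Residuals: 104/497, -226/497, 108/497, -218/497, 446/497, -214/497; SSR = 736/497.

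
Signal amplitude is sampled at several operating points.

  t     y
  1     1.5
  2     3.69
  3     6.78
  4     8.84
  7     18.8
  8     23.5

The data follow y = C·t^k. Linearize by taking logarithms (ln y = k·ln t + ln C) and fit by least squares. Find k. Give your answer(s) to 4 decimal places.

Let Y = ln y. Fitting Y = k·ln t + ln C by least squares:
AᵀA = [[11.7199, 7.2034]; [7.2034, 6]], rhs = [18.3027, 11.8952]ᵀ  (here Σln t = 7.2034, Σ(ln t)² = 11.7199, Σln y = 11.8952, Σln t·ln y = 18.3027).
Solving (det = 18.4301): k = 1.30927, ln C = 0.41067.

k = 1.3093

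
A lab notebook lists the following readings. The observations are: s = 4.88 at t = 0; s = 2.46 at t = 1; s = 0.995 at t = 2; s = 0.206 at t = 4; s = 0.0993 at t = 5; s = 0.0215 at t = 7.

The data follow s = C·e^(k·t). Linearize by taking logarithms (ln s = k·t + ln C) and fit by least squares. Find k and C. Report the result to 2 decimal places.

With ln sᵢ as the transformed response and tᵢ as the regressor:
Over the data: Σt = 19.0000, Σ(t)² = 95.0000, Σln s = -5.2489, Σt·ln s = -43.8553.
Normal system: [[95.0000, 19.0000]; [19.0000, 6]]·[k, ln C]ᵀ = [-43.8553, -5.2489]ᵀ.
Slope k = (n·Σt·ln s − Σt·Σln s)/(n·Σ(t)² − (Σt)²) = (6·-43.8553 − 19.0000·-5.2489)/209.0000 = -0.78183; ln C = (Σln s − k·Σt)/n = 1.60099, so C = exp(1.60099) = 4.95792.

k = -0.78, C = 4.96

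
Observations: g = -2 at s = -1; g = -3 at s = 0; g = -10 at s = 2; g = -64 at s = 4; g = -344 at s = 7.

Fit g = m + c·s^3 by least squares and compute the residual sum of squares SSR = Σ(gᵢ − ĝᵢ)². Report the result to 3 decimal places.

Setting ∂/∂m … = 0 gives: 5·m + 414·c = -423;  414·m + 121810·c = -122166.
Determinant 5·121810 − 414² = 437654.
m = ((-423)·121810 − 414·(-122166))/437654 = -67779/31261; c = (5·(-122166) − 414·(-423))/437654 = -31122/31261.
Residuals: -25865/31261, -26004/31261, 4145/31261, 58883/31261, -11159/31261; SSR = 158476/31261.

SSR = 5.069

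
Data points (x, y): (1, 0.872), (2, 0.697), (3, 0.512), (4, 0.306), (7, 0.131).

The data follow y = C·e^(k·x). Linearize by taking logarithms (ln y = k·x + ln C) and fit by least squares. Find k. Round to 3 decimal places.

k = -0.327

Let Y = ln y. Fitting Y = k·x + ln C by least squares:
Σx = 17.0000, Σ(x)² = 79.0000, Σln y = -4.3841, Σx·ln y = -21.8318.
Normal system: [[79.0000, 17.0000]; [17.0000, 5]]·[k, ln C]ᵀ = [-21.8318, -4.3841]ᵀ.
Solving (det = 106.0000): k = -0.32669, ln C = 0.23393.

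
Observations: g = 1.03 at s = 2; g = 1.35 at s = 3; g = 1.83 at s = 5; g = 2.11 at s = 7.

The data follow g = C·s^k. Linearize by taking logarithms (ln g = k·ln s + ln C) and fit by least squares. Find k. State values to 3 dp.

k = 0.577

Let Y = ln g. Fitting Y = k·ln s + ln C by least squares:
Σln s = 5.3471, Σ(ln s)² = 8.0643, Σln g = 1.6807, Σln s·ln g = 2.7758.
Equations: 8.0643·k + 5.3471·ln C = 2.7758;  5.3471·k + 4·ln C = 1.6807.
Slope k = (n·Σln s·ln g − Σln s·Σln g)/(n·Σ(ln s)² − (Σln s)²) = (4·2.7758 − 5.3471·1.6807)/3.6655 = 0.57739; ln C = (Σln g − k·Σln s)/n = -0.35168.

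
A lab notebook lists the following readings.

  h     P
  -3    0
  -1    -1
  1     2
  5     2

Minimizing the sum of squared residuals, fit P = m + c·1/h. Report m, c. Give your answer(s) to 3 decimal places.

From the data, Σ1 = 4, Σ1/h = -2/15, Σ1/h·1/h = 484/225.
Moment sums: ΣP = 3, Σ1/h·P = 17/5.
Normal equations: [[4, -2/15]; [-2/15, 484/225]]·[m, c]ᵀ = [3, 17/5]ᵀ.
Eliminating c: (484/225)·(row 1) − (-2/15)·(row 2) gives (644/75)·m = (484/225)·3 − (-2/15)·(17/5) = 518/75, so m = 37/46.
Then c = ((17/5) − (-2/15)·(37/46))/(484/225) = 75/46.

m = 0.804, c = 1.630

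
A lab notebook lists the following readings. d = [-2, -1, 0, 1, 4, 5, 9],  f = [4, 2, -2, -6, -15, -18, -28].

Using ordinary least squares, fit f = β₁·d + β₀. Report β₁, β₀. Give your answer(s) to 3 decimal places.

The normal equations are: 128·β₁ + 16·β₀ = -418;  16·β₁ + 7·β₀ = -63.
det = 128·7 − 16² = 640.
β₁ = ((-418)·7 − 16·(-63))/640 = -959/320; β₀ = (128·(-63) − 16·(-418))/640 = -43/20.

β₁ = -2.997, β₀ = -2.150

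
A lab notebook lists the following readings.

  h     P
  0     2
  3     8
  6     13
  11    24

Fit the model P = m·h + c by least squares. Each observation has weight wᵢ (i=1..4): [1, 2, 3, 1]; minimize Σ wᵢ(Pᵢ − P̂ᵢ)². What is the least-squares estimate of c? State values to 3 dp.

MᵀWM·[m, c]ᵀ = MᵀWP reads: 247·m + 35·c = 546;  35·m + 7·c = 81.
Eliminating c: 7·(row 1) − 35·(row 2) gives 504·m = 7·546 − 35·81 = 987, so m = 47/24.
Then c = (81 − 35·(47/24))/7 = 299/168.

c = 1.780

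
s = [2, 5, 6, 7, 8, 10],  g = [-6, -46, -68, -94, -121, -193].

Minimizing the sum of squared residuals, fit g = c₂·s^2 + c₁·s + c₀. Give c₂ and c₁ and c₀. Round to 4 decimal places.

c₂ = -1.9801, c₁ = 0.4242, c₀ = 1.0571

Compute the Gram sums: Σs^2·s^2 = 18434, Σs^2·s = 2204, Σs^2 = 278, Σs·s = 278, Σs = 38, Σ1 = 6.
Moment sums: Σs^2·g = -35272, Σs·g = -4206, Σg = -528.
Normal equations: [[18434, 2204, 278]; [2204, 278, 38]; [278, 38, 6]]·[c₂, c₁, c₀]ᵀ = [-35272, -4206, -528]ᵀ.
Row-reducing yields c₂ = -2287/1155, c₁ = 14/33, c₀ = 37/35.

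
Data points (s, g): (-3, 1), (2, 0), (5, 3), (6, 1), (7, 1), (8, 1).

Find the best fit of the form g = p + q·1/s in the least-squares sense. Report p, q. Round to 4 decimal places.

p = 1.2538, q = -0.6524

The normal equations are: 6·p + (673/840)·q = 7;  (673/840)·p + (328049/705600)·q = 589/840.
Determinant 6·(328049/705600) − (673/840)² = 303073/141120.
p = (7·(328049/705600) − (673/840)·(589/840))/(303073/141120) = 1899946/1515365; q = (6·(589/840) − (673/840)·7)/(303073/141120) = -197736/303073.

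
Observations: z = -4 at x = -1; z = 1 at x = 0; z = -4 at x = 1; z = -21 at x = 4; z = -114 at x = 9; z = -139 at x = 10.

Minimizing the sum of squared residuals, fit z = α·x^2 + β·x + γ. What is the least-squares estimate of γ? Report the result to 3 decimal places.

With design matrix A, AᵀA = [[16819, 1793, 199]; [1793, 199, 23]; [199, 23, 6]] and Aᵀz = [-23478, -2500, -281]ᵀ.
Solving the 3×3 system (Gaussian elimination) gives α = -11083/7644, β = 4883/7644, γ = -117/98.

γ = -1.194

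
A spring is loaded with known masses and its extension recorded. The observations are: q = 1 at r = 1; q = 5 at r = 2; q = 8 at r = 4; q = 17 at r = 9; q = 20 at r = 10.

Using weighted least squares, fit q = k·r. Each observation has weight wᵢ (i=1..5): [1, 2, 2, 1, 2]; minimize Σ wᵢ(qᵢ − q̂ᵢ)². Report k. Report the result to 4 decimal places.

From the data, Σwᵢ·r·r = 322.
For AᵀWq: Σwᵢ·r·q = 638.
So AᵀWA·[k]ᵀ = AᵀWq: [[322]]·[k]ᵀ = [638]ᵀ.
k = 638/322 = 1.98137.

k = 1.9814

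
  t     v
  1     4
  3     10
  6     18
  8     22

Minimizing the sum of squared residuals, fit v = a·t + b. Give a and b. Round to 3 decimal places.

a = 2.586, b = 1.862

Sums needed: Σt·t = 110, Σt = 18, Σ1 = 4.
Right-hand side: Σt·v = 318, Σv = 54.
So MᵀM·[a, b]ᵀ = Mᵀv: [[110, 18]; [18, 4]]·[a, b]ᵀ = [318, 54]ᵀ.
Eliminating b: 4·(row 1) − 18·(row 2) gives 116·a = 4·318 − 18·54 = 300, so a = 75/29.
Then b = (54 − 18·(75/29))/4 = 54/29.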